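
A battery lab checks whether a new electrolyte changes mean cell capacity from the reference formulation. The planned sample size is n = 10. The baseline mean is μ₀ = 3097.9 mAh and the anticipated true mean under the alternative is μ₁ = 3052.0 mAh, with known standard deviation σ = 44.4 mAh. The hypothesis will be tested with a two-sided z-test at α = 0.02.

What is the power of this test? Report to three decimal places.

Power ≈ 0.827

Standardized effect: d = |μ₁ − μ₀| / σ = |3052.0 − 3097.9| / 44.4 = 1.0338
Noncentrality parameter: δ = d·√n = 1.0338 × √10 = 3.2691
Critical value for a two-sided test at α = 0.02: z_{α/2} = 2.326.
Power = Φ(δ − 2.326) + Φ(−δ − 2.326) = Φ(0.943) + Φ(-5.595) = 0.8271 + 0.0000 = 0.8271.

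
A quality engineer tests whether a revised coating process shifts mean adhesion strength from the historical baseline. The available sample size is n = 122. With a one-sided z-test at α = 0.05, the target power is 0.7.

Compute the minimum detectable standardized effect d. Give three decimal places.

Required noncentrality: δ = z_{0.05} + z_{0.30} = 1.645 + 0.524 = 2.169.
δ = d·√n ⇒ d = δ/√n = 2.169/√122 = 0.1964.

d ≈ 0.196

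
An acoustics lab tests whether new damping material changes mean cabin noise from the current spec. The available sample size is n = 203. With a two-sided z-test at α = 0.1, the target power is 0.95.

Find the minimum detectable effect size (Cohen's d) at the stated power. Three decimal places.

Required noncentrality: δ = z_{0.05} + z_{0.05} = 1.645 + 1.645 = 3.290.
(The second rejection-region term Φ(−δ − z_{α/2}) is negligible and dropped.)
δ = d·√n ⇒ d = δ/√n = 3.290/√203 = 0.2309.

d ≈ 0.231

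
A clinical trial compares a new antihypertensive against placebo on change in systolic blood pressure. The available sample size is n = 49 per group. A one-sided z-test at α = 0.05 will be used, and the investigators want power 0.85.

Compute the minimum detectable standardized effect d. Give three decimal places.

d ≈ 0.542

Required noncentrality: δ = z_{0.05} + z_{0.15} = 1.645 + 1.036 = 2.681.
δ = d·√(n/2) ⇒ d = δ/√(n/2) = 2.681/√(49/2) = 0.5417.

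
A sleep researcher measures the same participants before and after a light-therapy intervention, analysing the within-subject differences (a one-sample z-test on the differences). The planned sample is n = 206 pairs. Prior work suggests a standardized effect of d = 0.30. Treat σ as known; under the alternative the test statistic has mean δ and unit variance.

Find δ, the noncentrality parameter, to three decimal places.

δ = d·√n = 0.30 × √206 = 4.3058

δ ≈ 4.306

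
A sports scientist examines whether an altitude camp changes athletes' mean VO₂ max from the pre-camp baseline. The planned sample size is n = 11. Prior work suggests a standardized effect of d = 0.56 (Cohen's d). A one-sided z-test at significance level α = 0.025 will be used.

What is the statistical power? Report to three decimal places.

Noncentrality parameter: δ = d·√n = 0.56 × √11 = 1.8573
Critical value for a one-sided test at α = 0.025: z_α = 1.960.
Power = Φ(δ − 1.960) = Φ(-0.103) = 0.4591.

Power ≈ 0.459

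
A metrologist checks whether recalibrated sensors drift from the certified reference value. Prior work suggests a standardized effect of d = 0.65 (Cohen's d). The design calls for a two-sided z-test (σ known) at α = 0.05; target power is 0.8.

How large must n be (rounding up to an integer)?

n = 19

Set Φ(δ − 1.960) = 0.8; then δ − 1.960 = Φ⁻¹(0.8) = 0.842, giving δ = 2.802.
(For δ > 0 the lower-tail rejection region contributes negligibly to power, so the one-term inversion is standard.)
δ = d·√n ⇒ n = (δ/d)² = (2.802 / 0.65)² = 18.58.
Rounding up, n = 19.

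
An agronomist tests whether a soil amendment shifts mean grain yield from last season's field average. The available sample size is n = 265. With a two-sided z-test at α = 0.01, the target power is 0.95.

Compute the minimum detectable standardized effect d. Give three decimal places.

Need Φ(δ − 2.576) = 0.95, so δ = 2.576 + 1.645 = 4.221.
(Lower-tail contribution to power is negligible for δ > 0.)
δ = d·√n ⇒ d = δ/√n = 4.221/√265 = 0.2593.

d ≈ 0.259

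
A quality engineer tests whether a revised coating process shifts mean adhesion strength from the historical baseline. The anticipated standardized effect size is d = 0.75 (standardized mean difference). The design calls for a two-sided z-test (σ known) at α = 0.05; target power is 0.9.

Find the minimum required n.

n = 19

For power 0.9 need Φ(δ − z_{0.025}) = 0.9, so δ = z_{0.025} + z_{0.10} = 1.960 + 1.282 = 3.242.
(Ignoring the negligible lower-tail rejection probability gives the usual closed-form inversion.)
δ = d·√n ⇒ n = (δ/d)² = (3.242 / 0.75)² = 18.68.
Round up to the next whole unit.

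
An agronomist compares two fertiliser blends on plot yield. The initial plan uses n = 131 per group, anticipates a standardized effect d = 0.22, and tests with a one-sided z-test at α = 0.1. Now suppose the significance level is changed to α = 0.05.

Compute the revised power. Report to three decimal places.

δ = d·√(n/2) = 0.22 × √(131/2) = 1.7805 (unchanged). New critical value: z_{0.05} = 1.645.
Revised power = P(Z > 1.645 − δ) = Φ(0.136) = 0.5540.

Power ≈ 0.554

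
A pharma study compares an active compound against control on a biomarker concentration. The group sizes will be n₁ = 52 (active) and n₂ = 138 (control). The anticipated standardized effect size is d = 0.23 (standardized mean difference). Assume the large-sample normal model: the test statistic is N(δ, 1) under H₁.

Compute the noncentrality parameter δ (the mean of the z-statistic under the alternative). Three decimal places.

δ ≈ 1.413

The noncentrality parameter scales effect size by the design's sample-size factor: δ = d / √(1/n₁ + 1/n₂) = 0.23 / √(1/52 + 1/138) = 1.4135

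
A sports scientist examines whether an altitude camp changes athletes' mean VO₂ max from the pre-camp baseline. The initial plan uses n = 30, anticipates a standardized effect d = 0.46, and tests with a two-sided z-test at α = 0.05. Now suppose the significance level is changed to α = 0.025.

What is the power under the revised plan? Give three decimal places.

Power ≈ 0.610

δ = d·√n = 0.46 × √30 = 2.5195 (unchanged). New critical value: z_{0.0125} = 2.241.
Revised power = Φ(δ − 2.241) + Φ(−δ − 2.241) = Φ(0.278) + Φ(-4.761) = 0.6095 + 0.0000 = 0.6095.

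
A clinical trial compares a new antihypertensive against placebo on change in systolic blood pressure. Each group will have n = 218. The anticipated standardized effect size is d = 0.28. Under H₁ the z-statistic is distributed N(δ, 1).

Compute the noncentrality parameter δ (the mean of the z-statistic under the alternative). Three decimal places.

The noncentrality parameter scales effect size by the design's sample-size factor: δ = d·√(n/2) = 0.28 × √(218/2) = 2.9233

δ ≈ 2.923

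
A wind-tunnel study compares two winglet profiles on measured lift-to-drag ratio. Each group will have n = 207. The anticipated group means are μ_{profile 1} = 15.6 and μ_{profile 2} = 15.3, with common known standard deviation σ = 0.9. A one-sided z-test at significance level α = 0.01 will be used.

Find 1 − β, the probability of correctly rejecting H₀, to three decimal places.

Standardized effect: d = |μ_{profile 1} − μ_{profile 2}| / σ = |15.6 − 15.3| / 0.9 = 0.3333
Noncentrality parameter: δ = d·√(n/2) = 0.3333 × √(207/2) = 3.3912
One-sided α = 0.01 → critical value z_{0.01} = 2.326.
Power = Φ(δ − 2.326) = Φ(1.065) = 0.8565.

Power ≈ 0.857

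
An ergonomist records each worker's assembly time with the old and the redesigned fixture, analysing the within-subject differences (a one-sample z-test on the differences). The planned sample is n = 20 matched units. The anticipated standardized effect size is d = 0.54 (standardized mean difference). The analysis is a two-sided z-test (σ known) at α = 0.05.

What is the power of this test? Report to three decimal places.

Power ≈ 0.675

Noncentrality parameter: δ = d·√n = 0.54 × √20 = 2.4150
Two-sided α = 0.05 → critical value z_{0.025} = 1.960.
Power = Φ(δ − 1.960) + Φ(−δ − 1.960) = Φ(0.455) + Φ(-4.375) = 0.6754 + 0.0000 = 0.6754.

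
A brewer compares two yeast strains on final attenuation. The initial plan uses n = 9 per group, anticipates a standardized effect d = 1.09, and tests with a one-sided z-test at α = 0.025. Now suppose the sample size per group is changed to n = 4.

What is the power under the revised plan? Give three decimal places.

With n = 4 per group: δ = d·√(n/2) = 1.09 × √(4/2) = 1.5415. Critical value z_{0.025} = 1.960.
Revised power = Φ(δ − 1.960) = Φ(-0.418) = 0.3378.

Power ≈ 0.338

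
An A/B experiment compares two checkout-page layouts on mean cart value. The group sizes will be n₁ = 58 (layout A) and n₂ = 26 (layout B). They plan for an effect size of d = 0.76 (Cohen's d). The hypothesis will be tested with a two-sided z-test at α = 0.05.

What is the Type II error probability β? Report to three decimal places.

β ≈ 0.104

Noncentrality parameter: δ = d / √(1/n₁ + 1/n₂) = 0.76 / √(1/58 + 1/26) = 3.2201
Critical value for a two-sided test at α = 0.05: z_{α/2} = 1.960.
Power = Φ(δ − 1.960) + Φ(−δ − 1.960) = Φ(1.260) + Φ(-5.180) = 0.8962 + 0.0000 = 0.8962.
Type II error: β = 1 − power = 1 − 0.8962 = 0.1038.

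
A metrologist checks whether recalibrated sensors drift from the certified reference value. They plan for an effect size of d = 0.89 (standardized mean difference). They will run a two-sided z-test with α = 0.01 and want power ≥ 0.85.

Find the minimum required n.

n = 17

Set Φ(δ − 2.576) = 0.85; then δ − 2.576 = Φ⁻¹(0.85) = 1.036, giving δ = 3.612.
(For δ > 0 the lower-tail rejection region contributes negligibly to power, so the one-term inversion is standard.)
δ = d·√n ⇒ n = (δ/d)² = (3.612 / 0.89)² = 16.47.
Rounding up, n = 17.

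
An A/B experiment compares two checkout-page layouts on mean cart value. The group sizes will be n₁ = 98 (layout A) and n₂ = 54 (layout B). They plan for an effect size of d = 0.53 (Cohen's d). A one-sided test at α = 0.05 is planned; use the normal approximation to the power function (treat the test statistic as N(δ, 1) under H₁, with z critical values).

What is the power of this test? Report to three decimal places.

Power ≈ 0.931

Noncentrality parameter: δ = d / √(1/n₁ + 1/n₂) = 0.53 / √(1/98 + 1/54) = 3.1273
Critical value for a one-sided test at α = 0.05: z_α = 1.645.
Power = P(Z > 1.645 − δ) = Φ(1.482) = 0.9309.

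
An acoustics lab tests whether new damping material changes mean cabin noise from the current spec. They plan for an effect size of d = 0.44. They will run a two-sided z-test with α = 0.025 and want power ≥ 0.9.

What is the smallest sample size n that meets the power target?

For power 0.9 need Φ(δ − z_{0.0125}) = 0.9, so δ = z_{0.0125} + z_{0.10} = 2.241 + 1.282 = 3.523.
(For δ > 0 the lower-tail rejection region contributes negligibly to power, so the one-term inversion is standard.)
δ = d·√n ⇒ n = (δ/d)² = (3.523 / 0.44)² = 64.11.
Rounding up, n = 65.

n = 65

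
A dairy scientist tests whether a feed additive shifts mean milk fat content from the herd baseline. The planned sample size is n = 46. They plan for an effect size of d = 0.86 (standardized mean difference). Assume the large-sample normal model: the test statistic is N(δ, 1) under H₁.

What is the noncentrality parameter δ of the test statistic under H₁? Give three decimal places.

The noncentrality parameter scales effect size by the design's sample-size factor: δ = d·√n = 0.86 × √46 = 5.8328

δ ≈ 5.833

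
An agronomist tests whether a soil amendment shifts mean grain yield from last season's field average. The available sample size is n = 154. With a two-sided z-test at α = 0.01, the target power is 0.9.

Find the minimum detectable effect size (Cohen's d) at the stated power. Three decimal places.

Need Φ(δ − 2.576) = 0.9, so δ = 2.576 + 1.282 = 3.857.
(The second rejection-region term Φ(−δ − z_{α/2}) is negligible and dropped.)
δ = d·√n ⇒ d = δ/√n = 3.857/√154 = 0.3108.

d ≈ 0.311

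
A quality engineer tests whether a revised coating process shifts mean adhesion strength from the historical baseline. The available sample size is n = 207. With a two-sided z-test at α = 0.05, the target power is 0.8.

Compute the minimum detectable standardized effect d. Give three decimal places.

d ≈ 0.195

Need Φ(δ − 1.960) = 0.8, so δ = 1.960 + 0.842 = 2.802.
(The second rejection-region term Φ(−δ − z_{α/2}) is negligible and dropped.)
δ = d·√n ⇒ d = δ/√n = 2.802/√207 = 0.1947.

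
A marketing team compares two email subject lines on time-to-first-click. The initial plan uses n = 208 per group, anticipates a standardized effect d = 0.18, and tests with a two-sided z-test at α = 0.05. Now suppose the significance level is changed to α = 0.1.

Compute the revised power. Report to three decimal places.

Power ≈ 0.576

δ = d·√(n/2) = 0.18 × √(208/2) = 1.8356 (unchanged). New critical value: z_{0.05} = 1.645.
Revised power = Φ(δ − 1.645) + Φ(−δ − 1.645) = Φ(0.191) + Φ(-3.481) = 0.5757 + 0.0003 = 0.5759.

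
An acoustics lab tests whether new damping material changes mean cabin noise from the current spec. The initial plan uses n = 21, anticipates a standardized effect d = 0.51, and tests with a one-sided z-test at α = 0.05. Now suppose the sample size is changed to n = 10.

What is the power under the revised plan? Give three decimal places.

Power ≈ 0.487

With n = 10: δ = d·√n = 0.51 × √10 = 1.6128. Critical value z_{0.05} = 1.645.
Revised power = Φ(δ − 1.645) = Φ(-0.032) = 0.4872.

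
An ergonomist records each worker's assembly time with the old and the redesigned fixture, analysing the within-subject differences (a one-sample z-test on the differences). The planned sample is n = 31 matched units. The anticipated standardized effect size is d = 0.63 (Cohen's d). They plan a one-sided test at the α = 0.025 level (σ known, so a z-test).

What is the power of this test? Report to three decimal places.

Power ≈ 0.939

Noncentrality parameter: δ = d·√n = 0.63 × √31 = 3.5077
One-sided α = 0.025 → critical value z_{0.025} = 1.960.
Power = P(Z > 1.960 − δ) = Φ(1.548) = 0.9392.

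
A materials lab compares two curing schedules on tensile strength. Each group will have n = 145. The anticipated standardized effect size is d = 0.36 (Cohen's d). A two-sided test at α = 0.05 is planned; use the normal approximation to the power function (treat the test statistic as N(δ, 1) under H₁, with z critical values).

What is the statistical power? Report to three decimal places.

Power ≈ 0.865

Noncentrality parameter: δ = d·√(n/2) = 0.36 × √(145/2) = 3.0653
Critical value for a two-sided test at α = 0.05: z_{α/2} = 1.960.
Power = Φ(δ − 1.960) + Φ(−δ − 1.960) = Φ(1.105) + Φ(-5.025) = 0.8655 + 0.0000 = 0.8655.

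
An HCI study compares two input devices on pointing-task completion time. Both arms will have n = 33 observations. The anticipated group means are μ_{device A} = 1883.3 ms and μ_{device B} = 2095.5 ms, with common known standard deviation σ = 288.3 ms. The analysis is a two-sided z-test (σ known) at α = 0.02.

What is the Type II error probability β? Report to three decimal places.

Standardized effect: d = |μ_{device A} − μ_{device B}| / σ = |1883.3 − 2095.5| / 288.3 = 0.7360
Noncentrality parameter: δ = d·√(n/2) = 0.7360 × √(33/2) = 2.9898
Two-sided α = 0.02 → critical value z_{0.01} = 2.326.
Power = Φ(δ − 2.326) + Φ(−δ − 2.326) = Φ(0.663) + Φ(-5.316) = 0.7465 + 0.0000 = 0.7465.
Type II error: β = 1 − power = 1 − 0.7465 = 0.2535.

β ≈ 0.254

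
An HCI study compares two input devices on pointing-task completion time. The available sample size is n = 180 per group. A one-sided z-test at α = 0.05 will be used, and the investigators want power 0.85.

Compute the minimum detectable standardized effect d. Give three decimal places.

d ≈ 0.283

Need Φ(δ − 1.645) = 0.85, so δ = 1.645 + 1.036 = 2.681.
δ = d·√(n/2) ⇒ d = δ/√(n/2) = 2.681/√(180/2) = 0.2826.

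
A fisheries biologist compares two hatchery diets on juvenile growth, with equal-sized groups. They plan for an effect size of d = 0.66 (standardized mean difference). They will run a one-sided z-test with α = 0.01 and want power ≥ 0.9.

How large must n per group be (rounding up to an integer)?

n = 60 per group

Set Φ(δ − 2.326) = 0.9; then δ − 2.326 = Φ⁻¹(0.9) = 1.282, giving δ = 3.608.
δ = d·√(n/2) ⇒ n = 2(δ/d)² = 2 × (3.608 / 0.66)² = 59.77.
Rounding up, n = 60 per group.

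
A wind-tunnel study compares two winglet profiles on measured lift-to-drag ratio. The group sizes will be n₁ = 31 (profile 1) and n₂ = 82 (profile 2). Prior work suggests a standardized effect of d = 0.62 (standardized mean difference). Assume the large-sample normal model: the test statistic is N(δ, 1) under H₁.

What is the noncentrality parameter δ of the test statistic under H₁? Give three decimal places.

The noncentrality parameter scales effect size by the design's sample-size factor: δ = d / √(1/n₁ + 1/n₂) = 0.62 / √(1/31 + 1/82) = 2.9406

δ ≈ 2.941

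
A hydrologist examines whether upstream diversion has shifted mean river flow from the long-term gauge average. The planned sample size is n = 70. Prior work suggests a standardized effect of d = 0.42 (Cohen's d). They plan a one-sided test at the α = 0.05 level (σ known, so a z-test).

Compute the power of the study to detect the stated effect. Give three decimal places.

Noncentrality parameter: δ = d·√n = 0.42 × √70 = 3.5140
One-sided α = 0.05 → critical value z_{0.05} = 1.645.
Power = Φ(δ − 1.645) = Φ(1.869) = 0.9692.

Power ≈ 0.969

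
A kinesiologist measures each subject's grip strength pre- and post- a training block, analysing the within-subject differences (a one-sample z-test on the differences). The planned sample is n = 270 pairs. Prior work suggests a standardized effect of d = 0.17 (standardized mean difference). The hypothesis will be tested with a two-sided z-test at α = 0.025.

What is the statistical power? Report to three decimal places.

Noncentrality parameter: δ = d·√n = 0.17 × √270 = 2.7934
Two-sided α = 0.025 → critical value z_{0.0125} = 2.241.
Power = Φ(δ − 2.241) + Φ(−δ − 2.241) = Φ(0.552) + Φ(-5.035) = 0.7095 + 0.0000 = 0.7095.

Power ≈ 0.710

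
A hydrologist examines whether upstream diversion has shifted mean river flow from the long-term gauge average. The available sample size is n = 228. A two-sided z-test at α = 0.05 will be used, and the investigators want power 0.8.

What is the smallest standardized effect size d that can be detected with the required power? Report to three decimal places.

Need Φ(δ − 1.960) = 0.8, so δ = 1.960 + 0.842 = 2.802.
(The second rejection-region term Φ(−δ − z_{α/2}) is negligible and dropped.)
δ = d·√n ⇒ d = δ/√n = 2.802/√228 = 0.1855.

d ≈ 0.186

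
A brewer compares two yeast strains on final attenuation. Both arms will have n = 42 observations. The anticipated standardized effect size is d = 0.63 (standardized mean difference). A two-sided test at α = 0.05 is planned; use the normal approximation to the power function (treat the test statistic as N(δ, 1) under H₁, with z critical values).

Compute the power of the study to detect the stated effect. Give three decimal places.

Power ≈ 0.823

Noncentrality parameter: δ = d·√(n/2) = 0.63 × √(42/2) = 2.8870
Critical value for a two-sided test at α = 0.05: z_{α/2} = 1.960.
Power = Φ(δ − 1.960) + Φ(−δ − 1.960) = Φ(0.927) + Φ(-4.847) = 0.8231 + 0.0000 = 0.8231.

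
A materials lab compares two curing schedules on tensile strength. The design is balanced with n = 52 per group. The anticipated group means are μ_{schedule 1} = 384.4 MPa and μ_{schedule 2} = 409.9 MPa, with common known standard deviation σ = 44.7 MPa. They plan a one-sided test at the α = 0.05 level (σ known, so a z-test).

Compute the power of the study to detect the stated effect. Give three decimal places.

Power ≈ 0.897

Standardized effect: d = |μ_{schedule 1} − μ_{schedule 2}| / σ = |384.4 − 409.9| / 44.7 = 0.5705
Noncentrality parameter: δ = d·√(n/2) = 0.5705 × √(52/2) = 2.9088
Critical value for a one-sided test at α = 0.05: z_α = 1.645.
Power = Φ(δ − 1.645) = Φ(1.264) = 0.8969.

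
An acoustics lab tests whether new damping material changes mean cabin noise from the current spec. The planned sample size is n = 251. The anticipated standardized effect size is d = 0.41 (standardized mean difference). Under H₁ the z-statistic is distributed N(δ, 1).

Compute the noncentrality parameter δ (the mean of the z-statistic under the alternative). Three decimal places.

δ = d·√n = 0.41 × √251 = 6.4956

δ ≈ 6.496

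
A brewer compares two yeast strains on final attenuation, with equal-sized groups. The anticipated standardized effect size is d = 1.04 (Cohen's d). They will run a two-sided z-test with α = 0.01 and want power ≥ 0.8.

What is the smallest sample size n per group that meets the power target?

n = 22 per group

For power 0.8 need Φ(δ − z_{0.005}) = 0.8, so δ = z_{0.005} + z_{0.20} = 2.576 + 0.842 = 3.417.
(The Φ(−δ − z_{α/2}) term is vanishingly small for δ > 0 and is dropped in the standard sample-size formula.)
δ = d·√(n/2) ⇒ n = 2(δ/d)² = 2 × (3.417 / 1.04)² = 21.60.
Rounding up, n = 22 per group.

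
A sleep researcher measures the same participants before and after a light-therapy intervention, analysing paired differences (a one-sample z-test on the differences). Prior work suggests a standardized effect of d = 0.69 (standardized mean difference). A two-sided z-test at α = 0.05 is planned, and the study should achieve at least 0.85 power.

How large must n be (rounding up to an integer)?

For power 0.85 need Φ(δ − z_{0.025}) = 0.85, so δ = z_{0.025} + z_{0.15} = 1.960 + 1.036 = 2.996.
(For δ > 0 the lower-tail rejection region contributes negligibly to power, so the one-term inversion is standard.)
δ = d·√n ⇒ n = (δ/d)² = (2.996 / 0.69)² = 18.86.
Round up to the next whole unit.

n = 19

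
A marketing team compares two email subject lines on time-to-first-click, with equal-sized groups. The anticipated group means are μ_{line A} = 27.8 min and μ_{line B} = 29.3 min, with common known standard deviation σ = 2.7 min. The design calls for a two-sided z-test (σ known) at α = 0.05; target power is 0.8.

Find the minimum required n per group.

n = 51 per group

Standardized effect: d = |μ_{line A} − μ_{line B}| / σ = |27.8 − 29.3| / 2.7 = 0.5556
Set Φ(δ − 1.960) = 0.8; then δ − 1.960 = Φ⁻¹(0.8) = 0.842, giving δ = 2.802.
(Ignoring the negligible lower-tail rejection probability gives the usual closed-form inversion.)
δ = d·√(n/2) ⇒ n = 2(δ/d)² = 2 × (2.802 / 0.5556)² = 50.86.
Rounding up, n = 51 per group.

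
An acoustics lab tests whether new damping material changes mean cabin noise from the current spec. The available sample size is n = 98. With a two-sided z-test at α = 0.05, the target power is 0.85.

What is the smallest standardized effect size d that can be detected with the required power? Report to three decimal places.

d ≈ 0.303

Need Φ(δ − 1.960) = 0.85, so δ = 1.960 + 1.036 = 2.996.
(The second rejection-region term Φ(−δ − z_{α/2}) is negligible and dropped.)
δ = d·√n ⇒ d = δ/√n = 2.996/√98 = 0.3027.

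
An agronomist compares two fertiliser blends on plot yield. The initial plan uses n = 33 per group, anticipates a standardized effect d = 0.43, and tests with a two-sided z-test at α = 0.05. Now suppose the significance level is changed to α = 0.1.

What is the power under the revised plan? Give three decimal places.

Power ≈ 0.541

δ = d·√(n/2) = 0.43 × √(33/2) = 1.7467 (unchanged). New critical value: z_{0.05} = 1.645.
Revised power = Φ(δ − 1.645) + Φ(−δ − 1.645) = Φ(0.102) + Φ(-3.392) = 0.5405 + 0.0003 = 0.5409.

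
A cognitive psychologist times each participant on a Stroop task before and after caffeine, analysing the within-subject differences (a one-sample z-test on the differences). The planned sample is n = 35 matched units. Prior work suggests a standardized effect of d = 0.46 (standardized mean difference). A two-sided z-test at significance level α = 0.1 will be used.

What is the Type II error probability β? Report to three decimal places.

β ≈ 0.141

Noncentrality parameter: δ = d·√n = 0.46 × √35 = 2.7214
Two-sided α = 0.1 → critical value z_{0.05} = 1.645.
Power = Φ(δ − 1.645) + Φ(−δ − 1.645) = Φ(1.077) + Φ(-4.366) = 0.8592 + 0.0000 = 0.8592.
Type II error: β = 1 − power = 1 − 0.8592 = 0.1408.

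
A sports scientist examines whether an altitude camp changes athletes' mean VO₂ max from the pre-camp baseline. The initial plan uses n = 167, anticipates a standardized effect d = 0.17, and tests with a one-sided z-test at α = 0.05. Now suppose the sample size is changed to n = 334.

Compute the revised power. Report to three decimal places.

Power ≈ 0.928

With n = 334: δ = d·√n = 0.17 × √334 = 3.1069. Critical value z_{0.05} = 1.645.
Revised power = Φ(δ − 1.645) = Φ(1.462) = 0.9281.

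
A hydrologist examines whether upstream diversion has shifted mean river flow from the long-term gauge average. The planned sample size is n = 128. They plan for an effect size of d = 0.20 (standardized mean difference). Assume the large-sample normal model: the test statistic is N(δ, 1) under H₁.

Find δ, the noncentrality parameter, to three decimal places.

δ ≈ 2.263

The noncentrality parameter scales effect size by the design's sample-size factor: δ = d·√n = 0.20 × √128 = 2.2627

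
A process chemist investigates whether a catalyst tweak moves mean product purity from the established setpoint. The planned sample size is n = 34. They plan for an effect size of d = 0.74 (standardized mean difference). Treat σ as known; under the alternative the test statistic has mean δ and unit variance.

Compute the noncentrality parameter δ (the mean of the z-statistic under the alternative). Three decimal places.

δ = d·√n = 0.74 × √34 = 4.3149

δ ≈ 4.315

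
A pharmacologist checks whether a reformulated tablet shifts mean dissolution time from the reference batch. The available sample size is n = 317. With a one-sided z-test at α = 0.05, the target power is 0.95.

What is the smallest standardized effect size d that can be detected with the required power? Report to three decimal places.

d ≈ 0.185

Required noncentrality: δ = z_{0.05} + z_{0.05} = 1.645 + 1.645 = 3.290.
δ = d·√n ⇒ d = δ/√n = 3.290/√317 = 0.1848.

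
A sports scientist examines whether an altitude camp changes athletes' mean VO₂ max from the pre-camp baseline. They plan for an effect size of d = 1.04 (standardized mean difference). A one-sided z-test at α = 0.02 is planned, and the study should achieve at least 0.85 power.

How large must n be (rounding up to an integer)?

For power 0.85 need Φ(δ − z_{0.02}) = 0.85, so δ = z_{0.02} + z_{0.15} = 2.054 + 1.036 = 3.090.
δ = d·√n ⇒ n = (δ/d)² = (3.090 / 1.04)² = 8.83.
Rounding up, n = 9.

n = 9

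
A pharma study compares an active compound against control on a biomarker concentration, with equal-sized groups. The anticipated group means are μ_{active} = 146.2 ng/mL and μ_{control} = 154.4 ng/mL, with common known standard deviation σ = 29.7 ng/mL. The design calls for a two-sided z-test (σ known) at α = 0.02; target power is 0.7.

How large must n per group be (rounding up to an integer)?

n = 214 per group

Standardized effect: d = |μ_{active} − μ_{control}| / σ = |146.2 − 154.4| / 29.7 = 0.2761
Set Φ(δ − 2.326) = 0.7; then δ − 2.326 = Φ⁻¹(0.7) = 0.524, giving δ = 2.851.
(The Φ(−δ − z_{α/2}) term is vanishingly small for δ > 0 and is dropped in the standard sample-size formula.)
δ = d·√(n/2) ⇒ n = 2(δ/d)² = 2 × (2.851 / 0.2761)² = 213.22.
Rounding up, n = 214 per group.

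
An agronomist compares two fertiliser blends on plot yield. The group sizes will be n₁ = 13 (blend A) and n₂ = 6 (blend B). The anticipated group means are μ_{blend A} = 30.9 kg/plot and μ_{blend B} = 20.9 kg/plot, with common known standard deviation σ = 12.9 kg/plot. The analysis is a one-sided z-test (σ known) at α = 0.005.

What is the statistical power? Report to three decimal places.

Power ≈ 0.157

Standardized effect: d = |μ_{blend A} − μ_{blend B}| / σ = |30.9 − 20.9| / 12.9 = 0.7752
Noncentrality parameter: δ = d / √(1/n₁ + 1/n₂) = 0.7752 / √(1/13 + 1/6) = 1.5707
Critical value for a one-sided test at α = 0.005: z_α = 2.576.
Power = P(Z > 2.576 − δ) = Φ(-1.005) = 0.1574.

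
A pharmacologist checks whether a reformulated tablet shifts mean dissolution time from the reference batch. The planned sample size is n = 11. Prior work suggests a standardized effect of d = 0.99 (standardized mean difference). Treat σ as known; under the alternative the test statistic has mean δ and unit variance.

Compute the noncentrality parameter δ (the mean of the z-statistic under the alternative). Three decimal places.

δ ≈ 3.283

The noncentrality parameter scales effect size by the design's sample-size factor: δ = d·√n = 0.99 × √11 = 3.2835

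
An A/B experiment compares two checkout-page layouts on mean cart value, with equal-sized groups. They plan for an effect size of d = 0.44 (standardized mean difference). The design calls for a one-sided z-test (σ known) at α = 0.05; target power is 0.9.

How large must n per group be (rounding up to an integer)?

n = 89 per group

For power 0.9 need Φ(δ − z_{0.05}) = 0.9, so δ = z_{0.05} + z_{0.10} = 1.645 + 1.282 = 2.926.
δ = d·√(n/2) ⇒ n = 2(δ/d)² = 2 × (2.926 / 0.44)² = 88.47.
Rounding up, n = 89 per group.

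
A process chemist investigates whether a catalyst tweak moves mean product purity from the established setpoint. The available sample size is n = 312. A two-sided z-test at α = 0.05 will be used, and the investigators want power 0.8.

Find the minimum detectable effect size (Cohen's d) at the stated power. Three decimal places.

d ≈ 0.159

Required noncentrality: δ = z_{0.025} + z_{0.20} = 1.960 + 0.842 = 2.802.
(Lower-tail contribution to power is negligible for δ > 0.)
δ = d·√n ⇒ d = δ/√n = 2.802/√312 = 0.1586.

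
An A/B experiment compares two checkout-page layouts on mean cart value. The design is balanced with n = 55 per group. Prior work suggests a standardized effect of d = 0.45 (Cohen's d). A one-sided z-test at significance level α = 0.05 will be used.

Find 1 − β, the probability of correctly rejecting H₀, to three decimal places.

Noncentrality parameter: δ = d·√(n/2) = 0.45 × √(55/2) = 2.3598
Critical value for a one-sided test at α = 0.05: z_α = 1.645.
Power = P(Z > 1.645 − δ) = Φ(0.715) = 0.7627.

Power ≈ 0.763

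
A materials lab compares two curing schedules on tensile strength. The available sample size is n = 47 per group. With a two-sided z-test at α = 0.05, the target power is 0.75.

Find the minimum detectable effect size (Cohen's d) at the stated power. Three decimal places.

Need Φ(δ − 1.960) = 0.75, so δ = 1.960 + 0.674 = 2.634.
(The second rejection-region term Φ(−δ − z_{α/2}) is negligible and dropped.)
δ = d·√(n/2) ⇒ d = δ/√(n/2) = 2.634/√(47/2) = 0.5434.

d ≈ 0.543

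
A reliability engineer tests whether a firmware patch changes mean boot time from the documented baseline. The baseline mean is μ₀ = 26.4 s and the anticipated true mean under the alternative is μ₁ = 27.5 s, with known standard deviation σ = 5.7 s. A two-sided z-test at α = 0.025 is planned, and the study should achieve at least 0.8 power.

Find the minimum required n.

n = 256

Standardized effect: d = |μ₁ − μ₀| / σ = |27.5 − 26.4| / 5.7 = 0.1930
Set Φ(δ − 2.241) = 0.8; then δ − 2.241 = Φ⁻¹(0.8) = 0.842, giving δ = 3.083.
(For δ > 0 the lower-tail rejection region contributes negligibly to power, so the one-term inversion is standard.)
δ = d·√n ⇒ n = (δ/d)² = (3.083 / 0.1930)² = 255.22.
Rounding up, n = 256.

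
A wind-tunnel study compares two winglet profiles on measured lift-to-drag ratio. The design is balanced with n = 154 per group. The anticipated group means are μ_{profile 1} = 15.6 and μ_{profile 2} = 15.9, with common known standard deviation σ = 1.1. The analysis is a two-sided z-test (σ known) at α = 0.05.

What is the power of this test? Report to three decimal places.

Standardized effect: d = |μ_{profile 1} − μ_{profile 2}| / σ = |15.6 − 15.9| / 1.1 = 0.2727
Noncentrality parameter: δ = d·√(n/2) = 0.2727 × √(154/2) = 2.3932
Critical value for a two-sided test at α = 0.05: z_{α/2} = 1.960.
Power = Φ(δ − 1.960) + Φ(−δ − 1.960) = Φ(0.433) + Φ(-4.353) = 0.6676 + 0.0000 = 0.6676.

Power ≈ 0.668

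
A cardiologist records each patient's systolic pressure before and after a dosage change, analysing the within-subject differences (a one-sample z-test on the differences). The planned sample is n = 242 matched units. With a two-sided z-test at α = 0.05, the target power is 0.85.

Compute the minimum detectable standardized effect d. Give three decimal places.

d ≈ 0.193

Required noncentrality: δ = z_{0.025} + z_{0.15} = 1.960 + 1.036 = 2.996.
(Lower-tail contribution to power is negligible for δ > 0.)
δ = d·√n ⇒ d = δ/√n = 2.996/√242 = 0.1926.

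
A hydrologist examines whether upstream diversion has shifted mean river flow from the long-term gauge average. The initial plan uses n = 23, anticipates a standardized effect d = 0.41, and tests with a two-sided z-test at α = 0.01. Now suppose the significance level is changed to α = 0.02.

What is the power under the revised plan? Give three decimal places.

Power ≈ 0.359

δ = d·√n = 0.41 × √23 = 1.9663 (unchanged). New critical value: z_{0.01} = 2.326.
Revised power = Φ(δ − 2.326) + Φ(−δ − 2.326) = Φ(-0.360) + Φ(-4.293) = 0.3594 + 0.0000 = 0.3594.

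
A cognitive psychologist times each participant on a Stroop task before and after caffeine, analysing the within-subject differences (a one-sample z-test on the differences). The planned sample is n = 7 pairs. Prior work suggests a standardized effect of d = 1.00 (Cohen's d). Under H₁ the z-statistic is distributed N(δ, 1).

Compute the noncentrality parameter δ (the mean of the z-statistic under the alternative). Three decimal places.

δ ≈ 2.646

The noncentrality parameter scales effect size by the design's sample-size factor: δ = d·√n = 1.00 × √7 = 2.6458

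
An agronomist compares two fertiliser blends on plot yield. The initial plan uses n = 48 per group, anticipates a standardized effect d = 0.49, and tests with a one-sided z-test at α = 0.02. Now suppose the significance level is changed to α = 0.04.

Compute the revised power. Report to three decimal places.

Power ≈ 0.742

δ = d·√(n/2) = 0.49 × √(48/2) = 2.4005 (unchanged). New critical value: z_{0.04} = 1.751.
Revised power = Φ(δ − 1.751) = Φ(0.650) = 0.7421.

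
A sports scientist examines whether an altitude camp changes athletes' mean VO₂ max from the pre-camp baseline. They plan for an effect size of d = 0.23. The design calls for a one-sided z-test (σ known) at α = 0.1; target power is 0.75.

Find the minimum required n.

n = 73

For power 0.75 need Φ(δ − z_{0.1}) = 0.75, so δ = z_{0.1} + z_{0.25} = 1.282 + 0.674 = 1.956.
δ = d·√n ⇒ n = (δ/d)² = (1.956 / 0.23)² = 72.33.
Round up to the next whole unit.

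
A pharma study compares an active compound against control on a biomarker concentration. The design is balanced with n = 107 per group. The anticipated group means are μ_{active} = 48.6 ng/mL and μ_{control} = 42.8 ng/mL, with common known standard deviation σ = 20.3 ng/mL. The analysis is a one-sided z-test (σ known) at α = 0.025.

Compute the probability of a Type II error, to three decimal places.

β ≈ 0.448

Standardized effect: d = |μ_{active} − μ_{control}| / σ = |48.6 − 42.8| / 20.3 = 0.2857
Noncentrality parameter: δ = d·√(n/2) = 0.2857 × √(107/2) = 2.0898
One-sided α = 0.025 → critical value z_{0.025} = 1.960.
Power = Φ(δ − 1.960) = Φ(0.130) = 0.5517.
Type II error: β = 1 − power = 1 − 0.5517 = 0.4483.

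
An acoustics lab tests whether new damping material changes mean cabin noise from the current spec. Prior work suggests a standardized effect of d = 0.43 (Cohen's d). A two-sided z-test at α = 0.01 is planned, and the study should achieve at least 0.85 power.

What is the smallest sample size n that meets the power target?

n = 71

Set Φ(δ − 2.576) = 0.85; then δ − 2.576 = Φ⁻¹(0.85) = 1.036, giving δ = 3.612.
(Ignoring the negligible lower-tail rejection probability gives the usual closed-form inversion.)
δ = d·√n ⇒ n = (δ/d)² = (3.612 / 0.43)² = 70.57.
Rounding up, n = 71.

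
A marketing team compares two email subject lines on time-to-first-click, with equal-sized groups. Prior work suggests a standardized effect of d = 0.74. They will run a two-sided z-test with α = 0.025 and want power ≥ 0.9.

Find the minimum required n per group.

Set Φ(δ − 2.241) = 0.9; then δ − 2.241 = Φ⁻¹(0.9) = 1.282, giving δ = 3.523.
(Ignoring the negligible lower-tail rejection probability gives the usual closed-form inversion.)
δ = d·√(n/2) ⇒ n = 2(δ/d)² = 2 × (3.523 / 0.74)² = 45.33.
Round up to the next whole unit.

n = 46 per group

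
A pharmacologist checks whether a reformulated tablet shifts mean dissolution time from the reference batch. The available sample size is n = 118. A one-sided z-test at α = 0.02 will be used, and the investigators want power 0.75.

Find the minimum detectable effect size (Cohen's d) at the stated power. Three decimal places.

Need Φ(δ − 2.054) = 0.75, so δ = 2.054 + 0.674 = 2.728.
δ = d·√n ⇒ d = δ/√n = 2.728/√118 = 0.2512.

d ≈ 0.251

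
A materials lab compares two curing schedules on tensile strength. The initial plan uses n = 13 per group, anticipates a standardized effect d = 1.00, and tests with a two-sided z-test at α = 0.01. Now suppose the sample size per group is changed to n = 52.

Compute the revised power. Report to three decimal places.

With n = 52 per group: δ = d·√(n/2) = 1.00 × √(52/2) = 5.0990. Critical value z_{0.005} = 2.576.
Revised power = Φ(δ − 2.576) + Φ(−δ − 2.576) = Φ(2.523) + Φ(-7.675) = 0.9942 + 0.0000 = 0.9942.

Power ≈ 0.994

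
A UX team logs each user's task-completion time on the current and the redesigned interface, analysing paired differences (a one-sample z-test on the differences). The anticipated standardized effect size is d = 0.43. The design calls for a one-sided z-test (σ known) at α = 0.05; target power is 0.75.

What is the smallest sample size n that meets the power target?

For power 0.75 need Φ(δ − z_{0.05}) = 0.75, so δ = z_{0.05} + z_{0.25} = 1.645 + 0.674 = 2.319.
δ = d·√n ⇒ n = (δ/d)² = (2.319 / 0.43)² = 29.09.
Round up to the next whole unit.

n = 30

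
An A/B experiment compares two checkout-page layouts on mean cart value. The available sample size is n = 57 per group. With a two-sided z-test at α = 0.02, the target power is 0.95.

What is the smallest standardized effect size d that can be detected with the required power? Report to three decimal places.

Need Φ(δ − 2.326) = 0.95, so δ = 2.326 + 1.645 = 3.971.
(Lower-tail contribution to power is negligible for δ > 0.)
δ = d·√(n/2) ⇒ d = δ/√(n/2) = 3.971/√(57/2) = 0.7439.

d ≈ 0.744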